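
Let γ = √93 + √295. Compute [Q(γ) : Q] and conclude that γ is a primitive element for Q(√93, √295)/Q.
[Q(γ) : Q] = 4 (equivalently, Q(γ) = Q(√93, √295))

Obviously Q(γ) ⊆ Q(√93, √295), and [Q(√93, √295):Q] = 4 (since 93, 295 are distinct squarefree integers > 1 with 27435 not a perfect square). To show equality we compute the minimal polynomial of γ. From γ = √93 + √295: γ^2 = 93 + 2√(27435) + 295 = 388 + 2√(27435), so γ^2 - 388 = 2√(27435); squaring, (γ^2 - 388)^2 = 4·27435, i.e. γ^4 - 776γ^2 + 150544 - 109740 = 0, i.e. γ^4 - 776γ^2 + 40804 = 0. So γ is a root of x^4 - 776x^2 + 40804. This polynomial is irreducible over Q: it has no rational root (each ±√93 ± √295 is irrational), and any factorization into two quadratics over Q would force √(27435) ∈ Q (pairing opposite roots) or √93, √295 ∈ Q (other pairings), all impossible. Hence [Q(γ):Q] = 4 = [Q(√93, √295):Q], so Q(γ) = Q(√93, √295).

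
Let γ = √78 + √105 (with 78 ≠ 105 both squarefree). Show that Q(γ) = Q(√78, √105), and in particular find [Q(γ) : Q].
[Q(γ) : Q] = 4 (equivalently, Q(γ) = Q(√78, √105))

Obviously Q(γ) ⊆ Q(√78, √105), and [Q(√78, √105):Q] = 4 (since 78, 105 are distinct squarefree integers > 1 with 8190 not a perfect square). To show equality we compute the minimal polynomial of γ. From γ = √78 + √105: γ^2 = 78 + 2√(8190) + 105 = 183 + 2√(8190), so γ^2 - 183 = 2√(8190); squaring, (γ^2 - 183)^2 = 4·8190, i.e. γ^4 - 366γ^2 + 33489 - 32760 = 0, i.e. γ^4 - 366γ^2 + 729 = 0. So γ is a root of x^4 - 366x^2 + 729. This polynomial is irreducible over Q: it has no rational root (each ±√78 ± √105 is irrational), and any factorization into two quadratics over Q would force √(8190) ∈ Q (pairing opposite roots) or √78, √105 ∈ Q (other pairings), all impossible. Hence [Q(γ):Q] = 4 = [Q(√78, √105):Q], so Q(γ) = Q(√78, √105).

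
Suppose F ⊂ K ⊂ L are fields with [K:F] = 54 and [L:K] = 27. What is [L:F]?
[L:F] = 1458

The tower law says that for any tower of field extensions F ⊂ K ⊂ L with finite degrees, [L:F] = [L:K] · [K:F]. Here this gives [L:F] = 27 · 54 = 1458.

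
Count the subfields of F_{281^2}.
F_{281^2} has 2 subfields

The subfields of F_{p^n} are exactly the fields F_{p^d} for d | n (each is the fixed field of the unique index-d subgroup of Gal(F_{p^n}/F_p) ≅ Z/nZ). The divisors of n = 2 are {1, 2}, giving 2 subfields: F_{281^1}, F_{281^2}.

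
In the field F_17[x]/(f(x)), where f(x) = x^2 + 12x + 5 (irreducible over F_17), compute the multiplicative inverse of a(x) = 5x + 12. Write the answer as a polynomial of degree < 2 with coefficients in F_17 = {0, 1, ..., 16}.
a(x)^(-1) ≡ 10x + 11 (mod f(x))

Since f is irreducible over F_17, F_17[x]/(f) is a field and a(x) ≠ 0 has an inverse. Apply the extended Euclidean algorithm to f(x) and a(x) in F_17[x]: f(x) = (7x + 6)·a(x) + (1). The last nonzero remainder is the constant 1 = gcd(f, a) in F_17. Back-substituting through the division chain expresses 1 = s(x)·a(x) + t(x)·f(x) with s(x) ≡ 10x + 11 (mod f), so a(x)^(-1) ≡ s(x) = 10x + 11 (mod f). Check: (5x + 12)·(10x + 11) = 16x^2 + 5x + 13 ≡ 1 (mod x^2 + 12x + 5).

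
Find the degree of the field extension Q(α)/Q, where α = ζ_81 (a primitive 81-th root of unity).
[Q(α):Q] = 54

The minimal polynomial of ζ_81 over Q is the 81-th cyclotomic polynomial Φ_81(x), which is irreducible over Q and has degree φ(81) = 54. Hence [Q(α):Q] = φ(81) = 54.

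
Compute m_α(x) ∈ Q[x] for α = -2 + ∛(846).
m_α(x) = x^3 + 6x^2 + 12x - 838

Set β = α + 2 = ∛(846), so β^3 = 846. Then (α + 2)^3 - 846 = 0, i.e. α is a root of g(x) = (x + 2)^3 - 846 = x^3 + 6x^2 + 12x - 838. Since g(x) = h(x + 2) where h(x) = x^3 - 846, and h is irreducible over Q (because 846 is not a perfect cube, so h has no rational root, and a monic cubic with no rational root is irreducible), g is also irreducible (irreducibility is preserved under the substitution x → x + 2). Hence m_α(x) = x^3 + 6x^2 + 12x - 838.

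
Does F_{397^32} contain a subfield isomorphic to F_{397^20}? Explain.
No: F_{397^20} is not a subfield of F_{397^32}

F_{p^m} embeds in F_{p^n} iff m | n. Here 20 ∤ 32 (since 32 = 1·20 + 12 with remainder 12 ≠ 0), so F_{397^20} is not a subfield of F_{397^32}. Equivalently: if it were, the tower law would give 20 = [F_{397^20}:F_397] dividing [F_{397^32}:F_397] = 32, contradiction.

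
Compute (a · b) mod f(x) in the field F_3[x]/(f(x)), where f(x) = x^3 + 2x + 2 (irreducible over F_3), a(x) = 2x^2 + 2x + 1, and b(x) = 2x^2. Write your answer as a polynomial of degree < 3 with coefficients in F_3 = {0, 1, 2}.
a · b ≡ 2x + 1 (mod f(x))

Multiply in F_3[x]: a(x)·b(x) = (2x^2 + 2x + 1)·(2x^2) = x^4 + x^3 + 2x^2. This has degree ≥ 3, so divide by f(x) over F_3: x^4 + x^3 + 2x^2 = (x + 1)·(x^3 + 2x + 2) + (2x + 1). Hence a·b ≡ 2x + 1 (mod f). (F_3[x]/(f) is a field with 3^3 = 27 elements since f is irreducible of degree 3.)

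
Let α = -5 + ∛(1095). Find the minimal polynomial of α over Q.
m_α(x) = x^3 + 15x^2 + 75x - 970

Set β = α + 5 = ∛(1095), so β^3 = 1095. Then (α + 5)^3 - 1095 = 0, i.e. α is a root of g(x) = (x + 5)^3 - 1095 = x^3 + 15x^2 + 75x - 970. Since g(x) = h(x + 5) where h(x) = x^3 - 1095, and h is irreducible over Q (because 1095 is not a perfect cube, so h has no rational root, and a monic cubic with no rational root is irreducible), g is also irreducible (irreducibility is preserved under the substitution x → x + 5). Hence m_α(x) = x^3 + 15x^2 + 75x - 970.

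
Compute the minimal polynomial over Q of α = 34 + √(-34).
m_α(x) = x^2 - 68x + 1190

From α - 34 = √(-34), squaring gives (α - 34)^2 = -34, i.e. α^2 - 68α + 1156 = -34, so α^2 - 68α + 1190 = 0. The discriminant of x^2 - 68x + 1190 is (-68)^2 - 4·(1190) = 4624 - 4760 = -136, and 4·(-34) is not a perfect square in Q since -34 is squarefree and ≠ 1. Hence x^2 - 68x + 1190 is irreducible over Q and is the minimal polynomial of α.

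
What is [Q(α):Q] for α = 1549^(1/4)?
[Q(α):Q] = 4

α is a root of x^4 - 1549. By Eisenstein's criterion at the prime p = 1549 (which divides the constant term 1549 but p^2 = 2399401 does not, since 1549 is squarefree), x^4 - 1549 is irreducible over Q. Hence [Q(α):Q] = 4.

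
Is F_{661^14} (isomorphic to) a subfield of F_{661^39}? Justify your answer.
No: F_{661^14} is not a subfield of F_{661^39}

F_{p^m} embeds in F_{p^n} iff m | n. Here 14 ∤ 39 (since 39 = 2·14 + 11 with remainder 11 ≠ 0), so F_{661^14} is not a subfield of F_{661^39}. Equivalently: if it were, the tower law would give 14 = [F_{661^14}:F_661] dividing [F_{661^39}:F_661] = 39, contradiction.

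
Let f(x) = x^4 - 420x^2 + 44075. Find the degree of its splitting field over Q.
[K : Q] = 4

Solving the quadratic in x^2: x^2 = (420 ± √(420^2 - 4·44075))/2 = (420 ± √100)/2 = (420 ± 10)/2, giving x^2 = 215 or x^2 = 205. So f(x) = (x^2 - 215)(x^2 - 205) and the roots of f are ±√215, ±√205. Hence the splitting field is K = Q(√215, √205). Since 215 and 205 are distinct squarefree integers > 1, their product 44075 is not a perfect square, so √205 ∉ Q(√215). By the tower law [K:Q] = [Q(√215,√205):Q(√215)] · [Q(√215):Q] = 2 · 2 = 4.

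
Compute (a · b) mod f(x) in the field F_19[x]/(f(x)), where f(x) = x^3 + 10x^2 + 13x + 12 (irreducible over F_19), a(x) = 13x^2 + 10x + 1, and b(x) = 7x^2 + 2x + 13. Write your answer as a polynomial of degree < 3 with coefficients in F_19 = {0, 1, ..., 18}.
a · b ≡ 9x^2 + 8x + 15 (mod f(x))

Multiply in F_19[x]: a(x)·b(x) = (13x^2 + 10x + 1)·(7x^2 + 2x + 13) = 15x^4 + x^3 + 6x^2 + 18x + 13. This has degree ≥ 3, so divide by f(x) over F_19: 15x^4 + x^3 + 6x^2 + 18x + 13 = (15x + 3)·(x^3 + 10x^2 + 13x + 12) + (9x^2 + 8x + 15). Hence a·b ≡ 9x^2 + 8x + 15 (mod f). (F_19[x]/(f) is a field with 19^3 = 6859 elements since f is irreducible of degree 3.)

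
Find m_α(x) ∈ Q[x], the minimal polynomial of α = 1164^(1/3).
m_α(x) = x^3 - 1164

α satisfies α^3 = 1164, so x^3 - 1164 annihilates α. By the rational root test, a rational root p/q (in lowest terms) of x^3 - 1164 would satisfy p^3 = 1164 q^3, forcing q = 1 and p^3 = 1164; but 1164 is not a perfect cube, contradiction. A monic cubic over Q with no rational root is irreducible (any nontrivial factorization would include a linear factor). Hence x^3 - 1164 is the minimal polynomial of α, and in particular [Q(α):Q] = 3.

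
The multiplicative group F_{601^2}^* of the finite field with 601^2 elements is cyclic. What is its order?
|F_{601^2}^*| = 361200

F_{601^2} has 601^2 = 361201 elements; its multiplicative group consists of all nonzero elements, so |F_{601^2}^*| = 361201 - 1 = 361200. (It is cyclic since any finite subgroup of the multiplicative group of a field is cyclic.)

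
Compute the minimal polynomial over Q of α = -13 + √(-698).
m_α(x) = x^2 + 26x + 867

From α + 13 = √(-698), squaring gives (α + 13)^2 = -698, i.e. α^2 + 26α + 169 = -698, so α^2 + 26α + 867 = 0. The discriminant of x^2 + 26x + 867 is (26)^2 - 4·(867) = 676 - 3468 = -2792, and 4·(-698) is not a perfect square in Q since -698 is squarefree and ≠ 1. Hence x^2 + 26x + 867 is irreducible over Q and is the minimal polynomial of α.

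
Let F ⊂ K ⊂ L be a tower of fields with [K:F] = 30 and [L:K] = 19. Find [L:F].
[L:F] = 570

The tower law says that for any tower of field extensions F ⊂ K ⊂ L with finite degrees, [L:F] = [L:K] · [K:F]. Here this gives [L:F] = 19 · 30 = 570.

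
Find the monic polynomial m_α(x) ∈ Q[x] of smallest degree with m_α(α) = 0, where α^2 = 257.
m_α(x) = x^2 - 257

α satisfies α^2 - 257 = 0, so x^2 - 257 annihilates α. Since d = 257 is squarefree and ≠ 1, it is not a perfect square in Q, so x^2 - 257 has no rational root and is therefore irreducible over Q (a degree-2 polynomial over a field is irreducible iff it has no root). Hence m_α(x) = x^2 - 257.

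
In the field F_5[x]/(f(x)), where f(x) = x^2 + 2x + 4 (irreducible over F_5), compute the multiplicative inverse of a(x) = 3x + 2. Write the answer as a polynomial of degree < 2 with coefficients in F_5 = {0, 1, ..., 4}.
a(x)^(-1) ≡ 4x + 2 (mod f(x))

Since f is irreducible over F_5, F_5[x]/(f) is a field and a(x) ≠ 0 has an inverse. Apply the extended Euclidean algorithm to f(x) and a(x) in F_5[x]: f(x) = (2x + 1)·a(x) + (2). The last nonzero remainder is the constant 2 = gcd(f, a) in F_5. Back-substituting through the division chain expresses 2 = s(x)·a(x) + t(x)·f(x) with s(x) ≡ 3x + 4 (mod f), so (3x + 4)·a(x) ≡ 2 (mod f). Multiplying by 2^(-1) ≡ 3 in F_5 gives a(x)^(-1) ≡ 3·(3x + 4) ≡ 4x + 2 (mod f). Check: (3x + 2)·(4x + 2) = 2x^2 + 4x + 4 ≡ 1 (mod x^2 + 2x + 4).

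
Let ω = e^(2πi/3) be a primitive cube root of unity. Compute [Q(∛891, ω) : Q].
[Q(∛891, ω) : Q] = 6

[Q(∛891):Q] = 3 (min poly x^3 - 891, irreducible since 891 is not a perfect cube). [Q(ω):Q] = 2 (min poly x^2 + x + 1). Since Q(∛891) ⊂ R and ω ∉ R, we have ω ∉ Q(∛891), so x^2 + x + 1 remains irreducible over Q(∛891) and [Q(∛891, ω) : Q(∛891)] = 2. By the tower law, [Q(∛891, ω) : Q] = 3 · 2 = 6. (In fact Q(∛891, ω) is the splitting field of x^3 - 891 over Q.)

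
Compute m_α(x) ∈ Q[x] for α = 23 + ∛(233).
m_α(x) = x^3 - 69x^2 + 1587x - 12400

Set β = α - 23 = ∛(233), so β^3 = 233. Then (α - 23)^3 - 233 = 0, i.e. α is a root of g(x) = (x - 23)^3 - 233 = x^3 - 69x^2 + 1587x - 12400. Since g(x) = h(x - 23) where h(x) = x^3 - 233, and h is irreducible over Q (because 233 is not a perfect cube, so h has no rational root, and a monic cubic with no rational root is irreducible), g is also irreducible (irreducibility is preserved under the substitution x → x - 23). Hence m_α(x) = x^3 - 69x^2 + 1587x - 12400.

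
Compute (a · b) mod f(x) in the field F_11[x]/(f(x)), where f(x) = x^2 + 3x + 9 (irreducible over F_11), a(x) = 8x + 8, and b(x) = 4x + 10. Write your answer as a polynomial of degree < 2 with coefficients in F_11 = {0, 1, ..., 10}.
a · b ≡ 5x + 1 (mod f(x))

Multiply in F_11[x]: a(x)·b(x) = (8x + 8)·(4x + 10) = 10x^2 + 2x + 3. This has degree ≥ 2, so divide by f(x) over F_11: 10x^2 + 2x + 3 = (10)·(x^2 + 3x + 9) + (5x + 1). Hence a·b ≡ 5x + 1 (mod f). (F_11[x]/(f) is a field with 11^2 = 121 elements since f is irreducible of degree 2.)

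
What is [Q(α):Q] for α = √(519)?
[Q(α):Q] = 2

[Q(α):Q] equals the degree of the minimal polynomial of α. Here α^2 = 519 and x^2 - 519 is irreducible (d = 519 is squarefree, ≠ 1, hence not a square), so deg(m_α) = 2. Thus [Q(α):Q] = 2.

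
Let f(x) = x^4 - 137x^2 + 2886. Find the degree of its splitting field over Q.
[K : Q] = 4

Solving the quadratic in x^2: x^2 = (137 ± √(137^2 - 4·2886))/2 = (137 ± √7225)/2 = (137 ± 85)/2, giving x^2 = 26 or x^2 = 111. So f(x) = (x^2 - 26)(x^2 - 111) and the roots of f are ±√26, ±√111. Hence the splitting field is K = Q(√26, √111). Since 26 and 111 are distinct squarefree integers > 1, their product 2886 is not a perfect square, so √111 ∉ Q(√26). By the tower law [K:Q] = [Q(√26,√111):Q(√26)] · [Q(√26):Q] = 2 · 2 = 4.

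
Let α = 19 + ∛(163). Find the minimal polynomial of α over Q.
m_α(x) = x^3 - 57x^2 + 1083x - 7022

Set β = α - 19 = ∛(163), so β^3 = 163. Then (α - 19)^3 - 163 = 0, i.e. α is a root of g(x) = (x - 19)^3 - 163 = x^3 - 57x^2 + 1083x - 7022. Since g(x) = h(x - 19) where h(x) = x^3 - 163, and h is irreducible over Q (because 163 is not a perfect cube, so h has no rational root, and a monic cubic with no rational root is irreducible), g is also irreducible (irreducibility is preserved under the substitution x → x - 19). Hence m_α(x) = x^3 - 57x^2 + 1083x - 7022.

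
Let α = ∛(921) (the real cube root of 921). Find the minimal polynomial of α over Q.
m_α(x) = x^3 - 921

α satisfies α^3 = 921, so x^3 - 921 annihilates α. By the rational root test, a rational root p/q (in lowest terms) of x^3 - 921 would satisfy p^3 = 921 q^3, forcing q = 1 and p^3 = 921; but 921 is not a perfect cube, contradiction. A monic cubic over Q with no rational root is irreducible (any nontrivial factorization would include a linear factor). Hence x^3 - 921 is the minimal polynomial of α, and in particular [Q(α):Q] = 3.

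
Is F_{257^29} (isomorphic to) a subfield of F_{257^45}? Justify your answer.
No: F_{257^29} is not a subfield of F_{257^45}

F_{p^m} embeds in F_{p^n} iff m | n. Here 29 ∤ 45 (since 45 = 1·29 + 16 with remainder 16 ≠ 0), so F_{257^29} is not a subfield of F_{257^45}. Equivalently: if it were, the tower law would give 29 = [F_{257^29}:F_257] dividing [F_{257^45}:F_257] = 45, contradiction.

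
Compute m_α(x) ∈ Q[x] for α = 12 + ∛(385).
m_α(x) = x^3 - 36x^2 + 432x - 2113

Set β = α - 12 = ∛(385), so β^3 = 385. Then (α - 12)^3 - 385 = 0, i.e. α is a root of g(x) = (x - 12)^3 - 385 = x^3 - 36x^2 + 432x - 2113. Since g(x) = h(x - 12) where h(x) = x^3 - 385, and h is irreducible over Q (because 385 is not a perfect cube, so h has no rational root, and a monic cubic with no rational root is irreducible), g is also irreducible (irreducibility is preserved under the substitution x → x - 12). Hence m_α(x) = x^3 - 36x^2 + 432x - 2113.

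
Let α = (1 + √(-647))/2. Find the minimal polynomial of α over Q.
m_α(x) = x^2 - x + 162

From 2α - 1 = √(-647), squaring gives (2α - 1)^2 = -647, i.e. 4α^2 - 4α + 1 = -647, so α^2 - α + (1 + 647)/4 = 0. Since -647 ≡ 1 (mod 4), (1 + 647)/4 = 162 ∈ Z. The polynomial x^2 - x + 162 has discriminant 1 - 4·(162) = -647, which is not a perfect square in Q (d = -647 is squarefree and ≠ 1), so x^2 - x + 162 is irreducible over Q. It is the minimal polynomial of α.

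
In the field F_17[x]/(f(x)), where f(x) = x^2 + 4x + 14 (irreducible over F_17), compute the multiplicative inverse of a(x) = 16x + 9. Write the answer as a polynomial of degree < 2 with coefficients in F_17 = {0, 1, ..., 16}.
a(x)^(-1) ≡ 10x + 11 (mod f(x))

Since f is irreducible over F_17, F_17[x]/(f) is a field and a(x) ≠ 0 has an inverse. Apply the extended Euclidean algorithm to f(x) and a(x) in F_17[x]: f(x) = (16x + 4)·a(x) + (12). The last nonzero remainder is the constant 12 = gcd(f, a) in F_17. Back-substituting through the division chain expresses 12 = s(x)·a(x) + t(x)·f(x) with s(x) ≡ x + 13 (mod f), so (x + 13)·a(x) ≡ 12 (mod f). Multiplying by 12^(-1) ≡ 10 in F_17 gives a(x)^(-1) ≡ 10·(x + 13) ≡ 10x + 11 (mod f). Check: (16x + 9)·(10x + 11) = 7x^2 + 11x + 14 ≡ 1 (mod x^2 + 4x + 14).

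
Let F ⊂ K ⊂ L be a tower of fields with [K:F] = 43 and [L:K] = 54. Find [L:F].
[L:F] = 2322

The tower law says that for any tower of field extensions F ⊂ K ⊂ L with finite degrees, [L:F] = [L:K] · [K:F]. Here this gives [L:F] = 54 · 43 = 2322.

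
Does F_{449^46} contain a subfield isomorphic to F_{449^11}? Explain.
No: F_{449^11} is not a subfield of F_{449^46}

F_{p^m} embeds in F_{p^n} iff m | n. Here 11 ∤ 46 (since 46 = 4·11 + 2 with remainder 2 ≠ 0), so F_{449^11} is not a subfield of F_{449^46}. Equivalently: if it were, the tower law would give 11 = [F_{449^11}:F_449] dividing [F_{449^46}:F_449] = 46, contradiction.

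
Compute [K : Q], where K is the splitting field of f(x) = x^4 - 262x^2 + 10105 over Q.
[K : Q] = 4

Solving the quadratic in x^2: x^2 = (262 ± √(262^2 - 4·10105))/2 = (262 ± √28224)/2 = (262 ± 168)/2, giving x^2 = 47 or x^2 = 215. So f(x) = (x^2 - 47)(x^2 - 215) and the roots of f are ±√47, ±√215. Hence the splitting field is K = Q(√47, √215). Since 47 and 215 are distinct squarefree integers > 1, their product 10105 is not a perfect square, so √215 ∉ Q(√47). By the tower law [K:Q] = [Q(√47,√215):Q(√47)] · [Q(√47):Q] = 2 · 2 = 4.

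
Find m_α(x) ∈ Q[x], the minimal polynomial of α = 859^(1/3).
m_α(x) = x^3 - 859

α satisfies α^3 = 859, so x^3 - 859 annihilates α. By the rational root test, a rational root p/q (in lowest terms) of x^3 - 859 would satisfy p^3 = 859 q^3, forcing q = 1 and p^3 = 859; but 859 is not a perfect cube, contradiction. A monic cubic over Q with no rational root is irreducible (any nontrivial factorization would include a linear factor). Hence x^3 - 859 is the minimal polynomial of α, and in particular [Q(α):Q] = 3.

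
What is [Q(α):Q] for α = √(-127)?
[Q(α):Q] = 2

[Q(α):Q] equals the degree of the minimal polynomial of α. Here α^2 = -127 and x^2 + 127 is irreducible (d = -127 is squarefree, ≠ 1, hence not a square), so deg(m_α) = 2. Thus [Q(α):Q] = 2.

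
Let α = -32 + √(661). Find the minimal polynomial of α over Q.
m_α(x) = x^2 + 64x + 363

From α + 32 = √(661), squaring gives (α + 32)^2 = 661, i.e. α^2 + 64α + 1024 = 661, so α^2 + 64α + 363 = 0. The discriminant of x^2 + 64x + 363 is (64)^2 - 4·(363) = 4096 - 1452 = 2644, and 4·(661) is not a perfect square in Q since 661 is squarefree and ≠ 1. Hence x^2 + 64x + 363 is irreducible over Q and is the minimal polynomial of α.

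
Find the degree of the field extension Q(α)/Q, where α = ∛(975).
[Q(α):Q] = 3

The minimal polynomial of α is x^3 - 975, irreducible over Q since 975 is not a perfect cube (so x^3 - 975 has no rational root). Hence [Q(α):Q] = deg(m_α) = 3.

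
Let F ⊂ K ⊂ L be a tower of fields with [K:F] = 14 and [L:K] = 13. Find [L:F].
[L:F] = 182

The tower law says that for any tower of field extensions F ⊂ K ⊂ L with finite degrees, [L:F] = [L:K] · [K:F]. Here this gives [L:F] = 13 · 14 = 182.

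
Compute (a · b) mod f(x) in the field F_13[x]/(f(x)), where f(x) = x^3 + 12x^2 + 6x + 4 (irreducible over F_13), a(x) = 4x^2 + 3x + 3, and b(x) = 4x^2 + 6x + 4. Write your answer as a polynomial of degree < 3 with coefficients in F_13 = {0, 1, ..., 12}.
a · b ≡ 2x^2 + 5x + 12 (mod f(x))

Multiply in F_13[x]: a(x)·b(x) = (4x^2 + 3x + 3)·(4x^2 + 6x + 4) = 3x^4 + 10x^3 + 7x^2 + 4x + 12. This has degree ≥ 3, so divide by f(x) over F_13: 3x^4 + 10x^3 + 7x^2 + 4x + 12 = (3x)·(x^3 + 12x^2 + 6x + 4) + (2x^2 + 5x + 12). Hence a·b ≡ 2x^2 + 5x + 12 (mod f). (F_13[x]/(f) is a field with 13^3 = 2197 elements since f is irreducible of degree 3.)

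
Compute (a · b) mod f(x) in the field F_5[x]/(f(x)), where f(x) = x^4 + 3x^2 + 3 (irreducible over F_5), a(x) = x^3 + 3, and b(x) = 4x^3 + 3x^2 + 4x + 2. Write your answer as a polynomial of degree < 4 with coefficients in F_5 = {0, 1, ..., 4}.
a · b ≡ x^2 + 3x (mod f(x))

Multiply in F_5[x]: a(x)·b(x) = (x^3 + 3)·(4x^3 + 3x^2 + 4x + 2) = 4x^6 + 3x^5 + 4x^4 + 4x^3 + 4x^2 + 2x + 1. This has degree ≥ 4, so divide by f(x) over F_5: 4x^6 + 3x^5 + 4x^4 + 4x^3 + 4x^2 + 2x + 1 = (4x^2 + 3x + 2)·(x^4 + 3x^2 + 3) + (x^2 + 3x). Hence a·b ≡ x^2 + 3x (mod f). (F_5[x]/(f) is a field with 5^4 = 625 elements since f is irreducible of degree 4.)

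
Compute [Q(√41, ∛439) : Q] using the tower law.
[Q(√41, ∛439) : Q] = 6

Let L = Q(√41, ∛439). Since Q(√41) ⊂ L and [Q(√41):Q] = 2, the tower law gives 2 | [L:Q]. Likewise Q(∛439) ⊂ L with [Q(∛439):Q] = 3 (because 439 is not a perfect cube), so 3 | [L:Q]. As gcd(2,3) = 1, [L:Q] is divisible by 6. Conversely L is generated over Q by √41 and ∛439, so [L:Q] ≤ 2·3 = 6. Therefore [Q(√41, ∛439) : Q] = 6.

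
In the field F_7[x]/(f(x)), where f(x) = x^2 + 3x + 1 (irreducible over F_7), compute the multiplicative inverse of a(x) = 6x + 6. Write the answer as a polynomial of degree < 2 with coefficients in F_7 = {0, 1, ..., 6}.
a(x)^(-1) ≡ 6x + 5 (mod f(x))

Since f is irreducible over F_7, F_7[x]/(f) is a field and a(x) ≠ 0 has an inverse. Apply the extended Euclidean algorithm to f(x) and a(x) in F_7[x]: f(x) = (6x + 5)·a(x) + (6). The last nonzero remainder is the constant 6 = gcd(f, a) in F_7. Back-substituting through the division chain expresses 6 = s(x)·a(x) + t(x)·f(x) with s(x) ≡ x + 2 (mod f), so (x + 2)·a(x) ≡ 6 (mod f). Multiplying by 6^(-1) ≡ 6 in F_7 gives a(x)^(-1) ≡ 6·(x + 2) ≡ 6x + 5 (mod f). Check: (6x + 6)·(6x + 5) = x^2 + 3x + 2 ≡ 1 (mod x^2 + 3x + 1).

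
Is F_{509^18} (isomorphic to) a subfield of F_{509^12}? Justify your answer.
No: F_{509^18} is not a subfield of F_{509^12}

F_{p^m} embeds in F_{p^n} iff m | n. Here 18 ∤ 12 (since 12 = 0·18 + 12 with remainder 12 ≠ 0), so F_{509^18} is not a subfield of F_{509^12}. Equivalently: if it were, the tower law would give 18 = [F_{509^18}:F_509] dividing [F_{509^12}:F_509] = 12, contradiction.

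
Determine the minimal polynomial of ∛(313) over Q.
m_α(x) = x^3 - 313

α satisfies α^3 = 313, so x^3 - 313 annihilates α. By the rational root test, a rational root p/q (in lowest terms) of x^3 - 313 would satisfy p^3 = 313 q^3, forcing q = 1 and p^3 = 313; but 313 is not a perfect cube, contradiction. A monic cubic over Q with no rational root is irreducible (any nontrivial factorization would include a linear factor). Hence x^3 - 313 is the minimal polynomial of α, and in particular [Q(α):Q] = 3.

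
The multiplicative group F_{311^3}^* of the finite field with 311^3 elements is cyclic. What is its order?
|F_{311^3}^*| = 30080230

F_{311^3} has 311^3 = 30080231 elements; its multiplicative group consists of all nonzero elements, so |F_{311^3}^*| = 30080231 - 1 = 30080230. (It is cyclic since any finite subgroup of the multiplicative group of a field is cyclic.)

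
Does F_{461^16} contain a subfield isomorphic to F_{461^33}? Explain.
No: F_{461^33} is not a subfield of F_{461^16}

F_{p^m} embeds in F_{p^n} iff m | n. Here 33 ∤ 16 (since 16 = 0·33 + 16 with remainder 16 ≠ 0), so F_{461^33} is not a subfield of F_{461^16}. Equivalently: if it were, the tower law would give 33 = [F_{461^33}:F_461] dividing [F_{461^16}:F_461] = 16, contradiction.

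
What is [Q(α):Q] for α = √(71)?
[Q(α):Q] = 2

[Q(α):Q] equals the degree of the minimal polynomial of α. Here α^2 = 71 and x^2 - 71 is irreducible (d = 71 is squarefree, ≠ 1, hence not a square), so deg(m_α) = 2. Thus [Q(α):Q] = 2.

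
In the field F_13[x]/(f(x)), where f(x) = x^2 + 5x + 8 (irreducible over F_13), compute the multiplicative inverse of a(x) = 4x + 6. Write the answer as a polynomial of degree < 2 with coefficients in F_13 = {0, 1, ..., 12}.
a(x)^(-1) ≡ 7x + 5 (mod f(x))

Since f is irreducible over F_13, F_13[x]/(f) is a field and a(x) ≠ 0 has an inverse. Apply the extended Euclidean algorithm to f(x) and a(x) in F_13[x]: f(x) = (10x + 9)·a(x) + (6). The last nonzero remainder is the constant 6 = gcd(f, a) in F_13. Back-substituting through the division chain expresses 6 = s(x)·a(x) + t(x)·f(x) with s(x) ≡ 3x + 4 (mod f), so (3x + 4)·a(x) ≡ 6 (mod f). Multiplying by 6^(-1) ≡ 11 in F_13 gives a(x)^(-1) ≡ 11·(3x + 4) ≡ 7x + 5 (mod f). Check: (4x + 6)·(7x + 5) = 2x^2 + 10x + 4 ≡ 1 (mod x^2 + 5x + 8).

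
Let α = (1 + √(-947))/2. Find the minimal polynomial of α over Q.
m_α(x) = x^2 - x + 237

From 2α - 1 = √(-947), squaring gives (2α - 1)^2 = -947, i.e. 4α^2 - 4α + 1 = -947, so α^2 - α + (1 + 947)/4 = 0. Since -947 ≡ 1 (mod 4), (1 + 947)/4 = 237 ∈ Z. The polynomial x^2 - x + 237 has discriminant 1 - 4·(237) = -947, which is not a perfect square in Q (d = -947 is squarefree and ≠ 1), so x^2 - x + 237 is irreducible over Q. It is the minimal polynomial of α.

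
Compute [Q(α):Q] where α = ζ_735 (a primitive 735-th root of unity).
[Q(α):Q] = 336

The minimal polynomial of ζ_735 over Q is the 735-th cyclotomic polynomial Φ_735(x), which is irreducible over Q and has degree φ(735) = 336. Hence [Q(α):Q] = φ(735) = 336.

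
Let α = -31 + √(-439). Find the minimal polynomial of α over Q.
m_α(x) = x^2 + 62x + 1400

From α + 31 = √(-439), squaring gives (α + 31)^2 = -439, i.e. α^2 + 62α + 961 = -439, so α^2 + 62α + 1400 = 0. The discriminant of x^2 + 62x + 1400 is (62)^2 - 4·(1400) = 3844 - 5600 = -1756, and 4·(-439) is not a perfect square in Q since -439 is squarefree and ≠ 1. Hence x^2 + 62x + 1400 is irreducible over Q and is the minimal polynomial of α.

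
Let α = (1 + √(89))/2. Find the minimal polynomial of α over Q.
m_α(x) = x^2 - x - 22

From 2α - 1 = √(89), squaring gives (2α - 1)^2 = 89, i.e. 4α^2 - 4α + 1 = 89, so α^2 - α + (1 - 89)/4 = 0. Since 89 ≡ 1 (mod 4), (1 - 89)/4 = -22 ∈ Z. The polynomial x^2 - x - 22 has discriminant 1 - 4·(-22) = 89, which is not a perfect square in Q (d = 89 is squarefree and ≠ 1), so x^2 - x - 22 is irreducible over Q. It is the minimal polynomial of α.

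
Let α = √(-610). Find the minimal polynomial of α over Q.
m_α(x) = x^2 + 610

α satisfies α^2 + 610 = 0, so x^2 + 610 annihilates α. Since d = -610 is squarefree and ≠ 1, it is not a perfect square in Q, so x^2 + 610 has no rational root and is therefore irreducible over Q (a degree-2 polynomial over a field is irreducible iff it has no root). Hence m_α(x) = x^2 + 610.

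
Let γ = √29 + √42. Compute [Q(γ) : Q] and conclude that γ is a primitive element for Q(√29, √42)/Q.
[Q(γ) : Q] = 4 (equivalently, Q(γ) = Q(√29, √42))

Obviously Q(γ) ⊆ Q(√29, √42), and [Q(√29, √42):Q] = 4 (since 29, 42 are distinct squarefree integers > 1 with 1218 not a perfect square). To show equality we compute the minimal polynomial of γ. From γ = √29 + √42: γ^2 = 29 + 2√(1218) + 42 = 71 + 2√(1218), so γ^2 - 71 = 2√(1218); squaring, (γ^2 - 71)^2 = 4·1218, i.e. γ^4 - 142γ^2 + 5041 - 4872 = 0, i.e. γ^4 - 142γ^2 + 169 = 0. So γ is a root of x^4 - 142x^2 + 169. This polynomial is irreducible over Q: it has no rational root (each ±√29 ± √42 is irrational), and any factorization into two quadratics over Q would force √(1218) ∈ Q (pairing opposite roots) or √29, √42 ∈ Q (other pairings), all impossible. Hence [Q(γ):Q] = 4 = [Q(√29, √42):Q], so Q(γ) = Q(√29, √42).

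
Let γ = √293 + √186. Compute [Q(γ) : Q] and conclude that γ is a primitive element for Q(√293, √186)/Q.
[Q(γ) : Q] = 4 (equivalently, Q(γ) = Q(√293, √186))

Obviously Q(γ) ⊆ Q(√293, √186), and [Q(√293, √186):Q] = 4 (since 293, 186 are distinct squarefree integers > 1 with 54498 not a perfect square). To show equality we compute the minimal polynomial of γ. From γ = √293 + √186: γ^2 = 293 + 2√(54498) + 186 = 479 + 2√(54498), so γ^2 - 479 = 2√(54498); squaring, (γ^2 - 479)^2 = 4·54498, i.e. γ^4 - 958γ^2 + 229441 - 217992 = 0, i.e. γ^4 - 958γ^2 + 11449 = 0. So γ is a root of x^4 - 958x^2 + 11449. This polynomial is irreducible over Q: it has no rational root (each ±√293 ± √186 is irrational), and any factorization into two quadratics over Q would force √(54498) ∈ Q (pairing opposite roots) or √293, √186 ∈ Q (other pairings), all impossible. Hence [Q(γ):Q] = 4 = [Q(√293, √186):Q], so Q(γ) = Q(√293, √186).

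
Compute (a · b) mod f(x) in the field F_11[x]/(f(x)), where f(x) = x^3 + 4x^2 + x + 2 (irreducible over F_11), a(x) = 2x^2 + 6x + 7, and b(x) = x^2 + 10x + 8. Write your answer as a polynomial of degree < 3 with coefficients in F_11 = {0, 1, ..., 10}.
a · b ≡ 9x^2 + 8x + 9 (mod f(x))

Multiply in F_11[x]: a(x)·b(x) = (2x^2 + 6x + 7)·(x^2 + 10x + 8) = 2x^4 + 4x^3 + 6x^2 + 8x + 1. This has degree ≥ 3, so divide by f(x) over F_11: 2x^4 + 4x^3 + 6x^2 + 8x + 1 = (2x + 7)·(x^3 + 4x^2 + x + 2) + (9x^2 + 8x + 9). Hence a·b ≡ 9x^2 + 8x + 9 (mod f). (F_11[x]/(f) is a field with 11^3 = 1331 elements since f is irreducible of degree 3.)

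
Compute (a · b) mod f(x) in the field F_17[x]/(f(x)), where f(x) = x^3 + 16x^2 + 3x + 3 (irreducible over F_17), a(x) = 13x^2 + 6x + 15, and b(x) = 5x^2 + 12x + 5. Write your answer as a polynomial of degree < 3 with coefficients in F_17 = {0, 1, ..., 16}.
a · b ≡ 13x^2 + 10x + 2 (mod f(x))

Multiply in F_17[x]: a(x)·b(x) = (13x^2 + 6x + 15)·(5x^2 + 12x + 5) = 14x^4 + 16x^3 + 8x^2 + 6x + 7. This has degree ≥ 3, so divide by f(x) over F_17: 14x^4 + 16x^3 + 8x^2 + 6x + 7 = (14x + 13)·(x^3 + 16x^2 + 3x + 3) + (13x^2 + 10x + 2). Hence a·b ≡ 13x^2 + 10x + 2 (mod f). (F_17[x]/(f) is a field with 17^3 = 4913 elements since f is irreducible of degree 3.)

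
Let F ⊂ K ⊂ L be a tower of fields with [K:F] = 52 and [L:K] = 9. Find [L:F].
[L:F] = 468

The tower law says that for any tower of field extensions F ⊂ K ⊂ L with finite degrees, [L:F] = [L:K] · [K:F]. Here this gives [L:F] = 9 · 52 = 468.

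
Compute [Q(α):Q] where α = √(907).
[Q(α):Q] = 2

[Q(α):Q] equals the degree of the minimal polynomial of α. Here α^2 = 907 and x^2 - 907 is irreducible (d = 907 is squarefree, ≠ 1, hence not a square), so deg(m_α) = 2. Thus [Q(α):Q] = 2.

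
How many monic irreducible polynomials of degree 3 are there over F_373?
There are 17298248 monic irreducible polynomials of degree 3 over F_373

Each element of F_{373^3} that lies in no proper subfield is a root of exactly one monic irreducible of degree 3 over F_373, and each such polynomial has 3 distinct roots in F_{373^3}. By Möbius inversion the count is N_373(3) = (1/3) Σ_{d|3} μ(3/d) · 373^d = (1/3)(μ(3)·373^1 + μ(1)·373^3) = 51894744/3 = 17298248.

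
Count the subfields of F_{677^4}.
F_{677^4} has 3 subfields

The subfields of F_{p^n} are exactly the fields F_{p^d} for d | n (each is the fixed field of the unique index-d subgroup of Gal(F_{p^n}/F_p) ≅ Z/nZ). The divisors of n = 4 are {1, 2, 4}, giving 3 subfields: F_{677^1}, F_{677^2}, F_{677^4}.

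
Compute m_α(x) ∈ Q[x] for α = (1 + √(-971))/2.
m_α(x) = x^2 - x + 243

From 2α - 1 = √(-971), squaring gives (2α - 1)^2 = -971, i.e. 4α^2 - 4α + 1 = -971, so α^2 - α + (1 + 971)/4 = 0. Since -971 ≡ 1 (mod 4), (1 + 971)/4 = 243 ∈ Z. The polynomial x^2 - x + 243 has discriminant 1 - 4·(243) = -971, which is not a perfect square in Q (d = -971 is squarefree and ≠ 1), so x^2 - x + 243 is irreducible over Q. It is the minimal polynomial of α.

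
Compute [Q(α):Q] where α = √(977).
[Q(α):Q] = 2

[Q(α):Q] equals the degree of the minimal polynomial of α. Here α^2 = 977 and x^2 - 977 is irreducible (d = 977 is squarefree, ≠ 1, hence not a square), so deg(m_α) = 2. Thus [Q(α):Q] = 2.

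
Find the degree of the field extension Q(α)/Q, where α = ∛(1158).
[Q(α):Q] = 3

The minimal polynomial of α is x^3 - 1158, irreducible over Q since 1158 is not a perfect cube (so x^3 - 1158 has no rational root). Hence [Q(α):Q] = deg(m_α) = 3.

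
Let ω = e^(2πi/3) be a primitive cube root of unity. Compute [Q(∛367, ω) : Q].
[Q(∛367, ω) : Q] = 6

[Q(∛367):Q] = 3 (min poly x^3 - 367, irreducible since 367 is not a perfect cube). [Q(ω):Q] = 2 (min poly x^2 + x + 1). Since Q(∛367) ⊂ R and ω ∉ R, we have ω ∉ Q(∛367), so x^2 + x + 1 remains irreducible over Q(∛367) and [Q(∛367, ω) : Q(∛367)] = 2. By the tower law, [Q(∛367, ω) : Q] = 3 · 2 = 6. (In fact Q(∛367, ω) is the splitting field of x^3 - 367 over Q.)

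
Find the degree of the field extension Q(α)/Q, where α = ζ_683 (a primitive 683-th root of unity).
[Q(α):Q] = 682

The minimal polynomial of ζ_683 over Q is the 683-th cyclotomic polynomial Φ_683(x), which is irreducible over Q and has degree φ(683) = 682. Hence [Q(α):Q] = φ(683) = 682.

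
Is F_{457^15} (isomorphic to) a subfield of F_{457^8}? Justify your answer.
No: F_{457^15} is not a subfield of F_{457^8}

F_{p^m} embeds in F_{p^n} iff m | n. Here 15 ∤ 8 (since 8 = 0·15 + 8 with remainder 8 ≠ 0), so F_{457^15} is not a subfield of F_{457^8}. Equivalently: if it were, the tower law would give 15 = [F_{457^15}:F_457] dividing [F_{457^8}:F_457] = 8, contradiction.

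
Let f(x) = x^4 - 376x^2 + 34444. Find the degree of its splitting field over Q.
[K : Q] = 4

Solving the quadratic in x^2: x^2 = (376 ± √(376^2 - 4·34444))/2 = (376 ± √3600)/2 = (376 ± 60)/2, giving x^2 = 218 or x^2 = 158. So f(x) = (x^2 - 218)(x^2 - 158) and the roots of f are ±√218, ±√158. Hence the splitting field is K = Q(√218, √158). Since 218 and 158 are distinct squarefree integers > 1, their product 34444 is not a perfect square, so √158 ∉ Q(√218). By the tower law [K:Q] = [Q(√218,√158):Q(√218)] · [Q(√218):Q] = 2 · 2 = 4.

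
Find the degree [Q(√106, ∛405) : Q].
[Q(√106, ∛405) : Q] = 6

Let L = Q(√106, ∛405). Since Q(√106) ⊂ L and [Q(√106):Q] = 2, the tower law gives 2 | [L:Q]. Likewise Q(∛405) ⊂ L with [Q(∛405):Q] = 3 (because 405 is not a perfect cube), so 3 | [L:Q]. As gcd(2,3) = 1, [L:Q] is divisible by 6. Conversely L is generated over Q by √106 and ∛405, so [L:Q] ≤ 2·3 = 6. Therefore [Q(√106, ∛405) : Q] = 6.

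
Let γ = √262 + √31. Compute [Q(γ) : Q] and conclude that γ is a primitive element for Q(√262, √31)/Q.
[Q(γ) : Q] = 4 (equivalently, Q(γ) = Q(√262, √31))

Obviously Q(γ) ⊆ Q(√262, √31), and [Q(√262, √31):Q] = 4 (since 262, 31 are distinct squarefree integers > 1 with 8122 not a perfect square). To show equality we compute the minimal polynomial of γ. From γ = √262 + √31: γ^2 = 262 + 2√(8122) + 31 = 293 + 2√(8122), so γ^2 - 293 = 2√(8122); squaring, (γ^2 - 293)^2 = 4·8122, i.e. γ^4 - 586γ^2 + 85849 - 32488 = 0, i.e. γ^4 - 586γ^2 + 53361 = 0. So γ is a root of x^4 - 586x^2 + 53361. This polynomial is irreducible over Q: it has no rational root (each ±√262 ± √31 is irrational), and any factorization into two quadratics over Q would force √(8122) ∈ Q (pairing opposite roots) or √262, √31 ∈ Q (other pairings), all impossible. Hence [Q(γ):Q] = 4 = [Q(√262, √31):Q], so Q(γ) = Q(√262, √31).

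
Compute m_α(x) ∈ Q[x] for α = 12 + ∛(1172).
m_α(x) = x^3 - 36x^2 + 432x - 2900

Set β = α - 12 = ∛(1172), so β^3 = 1172. Then (α - 12)^3 - 1172 = 0, i.e. α is a root of g(x) = (x - 12)^3 - 1172 = x^3 - 36x^2 + 432x - 2900. Since g(x) = h(x - 12) where h(x) = x^3 - 1172, and h is irreducible over Q (because 1172 is not a perfect cube, so h has no rational root, and a monic cubic with no rational root is irreducible), g is also irreducible (irreducibility is preserved under the substitution x → x - 12). Hence m_α(x) = x^3 - 36x^2 + 432x - 2900.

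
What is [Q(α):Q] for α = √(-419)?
[Q(α):Q] = 2

[Q(α):Q] equals the degree of the minimal polynomial of α. Here α^2 = -419 and x^2 + 419 is irreducible (d = -419 is squarefree, ≠ 1, hence not a square), so deg(m_α) = 2. Thus [Q(α):Q] = 2.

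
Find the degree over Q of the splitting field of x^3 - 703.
[K : Q] = 6

The roots of x^3 - 703 are ∛703, ω∛703, ω^2∛703 where ω = e^(2πi/3) is a primitive cube root of unity, so K = Q(∛703, ω). Now [Q(∛703):Q] = 3 (since 703 is not a perfect cube, x^3 - 703 is irreducible) and [Q(ω):Q] = 2. Both 2 and 3 divide [K:Q], and [K:Q] ≤ 3·2 = 6, so [K:Q] = 6. (Equivalently: Q(∛703) ⊂ R but ω ∉ R, so [K : Q(∛703)] = 2.)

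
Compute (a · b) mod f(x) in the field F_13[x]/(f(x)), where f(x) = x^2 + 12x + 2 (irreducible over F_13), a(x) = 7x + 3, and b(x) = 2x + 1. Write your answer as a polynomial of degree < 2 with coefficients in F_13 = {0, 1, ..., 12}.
a · b ≡ x + 1 (mod f(x))

Multiply in F_13[x]: a(x)·b(x) = (7x + 3)·(2x + 1) = x^2 + 3. This has degree ≥ 2, so divide by f(x) over F_13: x^2 + 3 = (1)·(x^2 + 12x + 2) + (x + 1). Hence a·b ≡ x + 1 (mod f). (F_13[x]/(f) is a field with 13^2 = 169 elements since f is irreducible of degree 2.)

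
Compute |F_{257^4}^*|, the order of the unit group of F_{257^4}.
|F_{257^4}^*| = 4362470400

F_{257^4} has 257^4 = 4362470401 elements; its multiplicative group consists of all nonzero elements, so |F_{257^4}^*| = 4362470401 - 1 = 4362470400. (It is cyclic since any finite subgroup of the multiplicative group of a field is cyclic.)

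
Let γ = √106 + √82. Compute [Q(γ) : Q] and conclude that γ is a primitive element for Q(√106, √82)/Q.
[Q(γ) : Q] = 4 (equivalently, Q(γ) = Q(√106, √82))

Obviously Q(γ) ⊆ Q(√106, √82), and [Q(√106, √82):Q] = 4 (since 106, 82 are distinct squarefree integers > 1 with 8692 not a perfect square). To show equality we compute the minimal polynomial of γ. From γ = √106 + √82: γ^2 = 106 + 2√(8692) + 82 = 188 + 2√(8692), so γ^2 - 188 = 2√(8692); squaring, (γ^2 - 188)^2 = 4·8692, i.e. γ^4 - 376γ^2 + 35344 - 34768 = 0, i.e. γ^4 - 376γ^2 + 576 = 0. So γ is a root of x^4 - 376x^2 + 576. This polynomial is irreducible over Q: it has no rational root (each ±√106 ± √82 is irrational), and any factorization into two quadratics over Q would force √(8692) ∈ Q (pairing opposite roots) or √106, √82 ∈ Q (other pairings), all impossible. Hence [Q(γ):Q] = 4 = [Q(√106, √82):Q], so Q(γ) = Q(√106, √82).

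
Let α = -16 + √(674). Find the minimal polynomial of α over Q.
m_α(x) = x^2 + 32x - 418

From α + 16 = √(674), squaring gives (α + 16)^2 = 674, i.e. α^2 + 32α + 256 = 674, so α^2 + 32α - 418 = 0. The discriminant of x^2 + 32x - 418 is (32)^2 - 4·(-418) = 1024 + 1672 = 2696, and 4·(674) is not a perfect square in Q since 674 is squarefree and ≠ 1. Hence x^2 + 32x - 418 is irreducible over Q and is the minimal polynomial of α.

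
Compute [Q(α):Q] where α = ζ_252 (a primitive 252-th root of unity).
[Q(α):Q] = 72

The minimal polynomial of ζ_252 over Q is the 252-th cyclotomic polynomial Φ_252(x), which is irreducible over Q and has degree φ(252) = 72. Hence [Q(α):Q] = φ(252) = 72.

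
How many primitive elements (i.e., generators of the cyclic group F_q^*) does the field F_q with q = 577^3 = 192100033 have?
There are φ(192100032) = 60652800 primitive elements

F_q^* is cyclic of order q - 1 = 192100032. A cyclic group of order m has exactly φ(m) generators. Here m = 192100032 = 2^6 · 3^3 · 19 · 5851, so the number of primitive elements is φ(192100032) = 60652800.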